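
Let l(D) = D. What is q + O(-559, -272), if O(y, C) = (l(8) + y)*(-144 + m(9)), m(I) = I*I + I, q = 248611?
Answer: 278365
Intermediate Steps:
m(I) = I + I² (m(I) = I² + I = I + I²)
O(y, C) = -432 - 54*y (O(y, C) = (8 + y)*(-144 + 9*(1 + 9)) = (8 + y)*(-144 + 9*10) = (8 + y)*(-144 + 90) = (8 + y)*(-54) = -432 - 54*y)
q + O(-559, -272) = 248611 + (-432 - 54*(-559)) = 248611 + (-432 + 30186) = 248611 + 29754 = 278365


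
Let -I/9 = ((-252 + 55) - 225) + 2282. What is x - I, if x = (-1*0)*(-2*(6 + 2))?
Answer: 16740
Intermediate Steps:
I = -16740 (I = -9*(((-252 + 55) - 225) + 2282) = -9*((-197 - 225) + 2282) = -9*(-422 + 2282) = -9*1860 = -16740)
x = 0 (x = 0*(-2*8) = 0*(-16) = 0)
x - I = 0 - 1*(-16740) = 0 + 16740 = 16740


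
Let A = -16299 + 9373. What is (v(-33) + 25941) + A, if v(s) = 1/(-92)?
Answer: 1749379/92 ≈ 19015.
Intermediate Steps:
A = -6926
v(s) = -1/92
(v(-33) + 25941) + A = (-1/92 + 25941) - 6926 = 2386571/92 - 6926 = 1749379/92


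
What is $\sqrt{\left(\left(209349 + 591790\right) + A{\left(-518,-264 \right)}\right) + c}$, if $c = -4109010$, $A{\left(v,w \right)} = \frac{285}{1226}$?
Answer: $\frac{i \sqrt{4971981161786}}{1226} \approx 1818.8 i$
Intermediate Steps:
$A{\left(v,w \right)} = \frac{285}{1226}$ ($A{\left(v,w \right)} = 285 \cdot \frac{1}{1226} = \frac{285}{1226}$)
$\sqrt{\left(\left(209349 + 591790\right) + A{\left(-518,-264 \right)}\right) + c} = \sqrt{\left(\left(209349 + 591790\right) + \frac{285}{1226}\right) - 4109010} = \sqrt{\left(801139 + \frac{285}{1226}\right) - 4109010} = \sqrt{\frac{982196699}{1226} - 4109010} = \sqrt{- \frac{4055449561}{1226}} = \frac{i \sqrt{4971981161786}}{1226}$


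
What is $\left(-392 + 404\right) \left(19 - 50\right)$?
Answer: $-372$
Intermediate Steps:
$\left(-392 + 404\right) \left(19 - 50\right) = 12 \left(19 - 50\right) = 12 \left(-31\right) = -372$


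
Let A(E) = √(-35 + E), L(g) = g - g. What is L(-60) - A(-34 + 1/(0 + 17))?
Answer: -2*I*√4981/17 ≈ -8.3031*I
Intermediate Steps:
L(g) = 0
L(-60) - A(-34 + 1/(0 + 17)) = 0 - √(-35 + (-34 + 1/(0 + 17))) = 0 - √(-35 + (-34 + 1/17)) = 0 - √(-35 - 577/17) = 0 - √(-1172/17) = 0 - 2*I*√4981/17 = -2*I*√4981/17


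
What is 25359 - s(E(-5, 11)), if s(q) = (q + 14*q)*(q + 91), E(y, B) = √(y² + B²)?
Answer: 23169 - 1365*√146 ≈ 6675.6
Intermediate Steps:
E(y, B) = √(B² + y²)
s(q) = 15*q*(91 + q) (s(q) = (15*q)*(91 + q) = 15*q*(91 + q))
25359 - s(E(-5, 11)) = 25359 - 15*√(11² + (-5)²)*(91 + √(11² + (-5)²)) = 25359 - 15*√(121 + 25)*(91 + √(121 + 25)) = 25359 - 15*√146*(91 + √146)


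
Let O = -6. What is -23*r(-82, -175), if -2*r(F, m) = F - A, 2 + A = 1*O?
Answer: -851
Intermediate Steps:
A = -8 (A = -2 + 1*(-6) = -2 - 6 = -8)
r(F, m) = -4 - F/2 (r(F, m) = -(F - 1*(-8))/2 = -(F + 8)/2 = -(8 + F)/2 = -4 - F/2)
-23*r(-82, -175) = -23*(-4 - ½*(-82)) = -23*(-4 + 41) = -23*37 = -851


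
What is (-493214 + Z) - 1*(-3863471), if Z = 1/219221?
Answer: 738831109798/219221 ≈ 3.3703e+6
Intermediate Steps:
Z = 1/219221 ≈ 4.5616e-6
(-493214 + Z) - 1*(-3863471) = (-493214 + 1/219221) - 1*(-3863471) = -108122866293/219221 + 3863471 = 738831109798/219221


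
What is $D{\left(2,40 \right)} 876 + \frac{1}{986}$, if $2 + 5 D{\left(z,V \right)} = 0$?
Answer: $- \frac{1727467}{4930} \approx -350.4$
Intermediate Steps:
$D{\left(z,V \right)} = - \frac{2}{5}$ ($D{\left(z,V \right)} = - \frac{2}{5} + \frac{1}{5} \cdot 0 = - \frac{2}{5} + 0 = - \frac{2}{5}$)
$D{\left(2,40 \right)} 876 + \frac{1}{986} = \left(- \frac{2}{5}\right) 876 + \frac{1}{986} = - \frac{1752}{5} + \frac{1}{986} = - \frac{1727467}{4930}$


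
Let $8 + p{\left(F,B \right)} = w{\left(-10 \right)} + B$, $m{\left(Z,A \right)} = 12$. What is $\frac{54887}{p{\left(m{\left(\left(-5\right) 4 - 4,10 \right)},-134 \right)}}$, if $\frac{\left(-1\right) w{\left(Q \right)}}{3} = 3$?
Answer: $- \frac{54887}{151} \approx -363.49$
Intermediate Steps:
$w{\left(Q \right)} = -9$ ($w{\left(Q \right)} = \left(-3\right) 3 = -9$)
$p{\left(F,B \right)} = -17 + B$ ($p{\left(F,B \right)} = -8 + \left(-9 + B\right) = -17 + B$)
$\frac{54887}{p{\left(m{\left(\left(-5\right) 4 - 4,10 \right)},-134 \right)}} = \frac{54887}{-17 - 134} = \frac{54887}{-151} = 54887 \left(- \frac{1}{151}\right) = - \frac{54887}{151}$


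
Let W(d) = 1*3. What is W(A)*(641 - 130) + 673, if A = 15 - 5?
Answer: 2206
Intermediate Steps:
A = 10
W(d) = 3
W(A)*(641 - 130) + 673 = 3*(641 - 130) + 673 = 3*511 + 673 = 1533 + 673 = 2206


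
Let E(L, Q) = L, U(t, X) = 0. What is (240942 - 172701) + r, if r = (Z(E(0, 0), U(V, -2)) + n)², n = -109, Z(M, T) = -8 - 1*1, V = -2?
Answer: 82165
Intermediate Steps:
Z(M, T) = -9 (Z(M, T) = -8 - 1 = -9)
r = 13924 (r = (-9 - 109)² = (-118)² = 13924)
(240942 - 172701) + r = (240942 - 172701) + 13924 = 68241 + 13924 = 82165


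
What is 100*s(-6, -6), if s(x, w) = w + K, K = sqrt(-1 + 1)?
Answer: -600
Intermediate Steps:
K = 0 (K = sqrt(0) = 0)
s(x, w) = w (s(x, w) = w + 0 = w)
100*s(-6, -6) = 100*(-6) = -600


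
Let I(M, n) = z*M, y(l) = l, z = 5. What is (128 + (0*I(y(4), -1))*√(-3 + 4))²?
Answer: 16384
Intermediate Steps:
I(M, n) = 5*M
(128 + (0*I(y(4), -1))*√(-3 + 4))² = (128 + (0*(5*4))*√(-3 + 4))² = (128 + (0*20)*√1)² = (128 + 0*1)² = (128 + 0)² = 128² = 16384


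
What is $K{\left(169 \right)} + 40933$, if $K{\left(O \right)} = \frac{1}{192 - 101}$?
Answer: $\frac{3724904}{91} \approx 40933.0$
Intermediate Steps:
$K{\left(O \right)} = \frac{1}{91}$
$K{\left(169 \right)} + 40933 = \frac{1}{91} + 40933 = \frac{3724904}{91}$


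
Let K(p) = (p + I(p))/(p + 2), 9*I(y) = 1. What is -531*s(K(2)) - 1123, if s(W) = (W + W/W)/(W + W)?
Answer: -71879/38 ≈ -1891.6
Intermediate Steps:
I(y) = 1/9 (I(y) = (1/9)*1 = 1/9)
K(p) = (1/9 + p)/(2 + p) (K(p) = (p + 1/9)/(p + 2) = (1/9 + p)/(2 + p))
s(W) = (1 + W)/(2*W) (s(W) = (W + 1)/((2*W)) = (1 + W)*(1/(2*W)) = (1 + W)/(2*W))
-531*s(K(2)) - 1123 = -531*(1 + (1/9 + 2)/(2 + 2))/(2*((1/9 + 2)/(2 + 2))) - 1123 = -531*(1 + (19/9)/4)/(2*((19/9)/4)) - 1123 = -531*(1 + (1/4)*(19/9))/(2*((1/4)*(19/9))) - 1123 = -531*(1 + 19/36)/(2*19/36) - 1123 = -531*36*55/(2*19*36) - 1123 = -531*55/38 - 1123 = -29205/38 - 1123 = -71879/38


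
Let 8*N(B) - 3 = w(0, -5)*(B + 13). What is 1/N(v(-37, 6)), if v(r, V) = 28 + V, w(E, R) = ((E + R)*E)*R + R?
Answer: -1/29 ≈ -0.034483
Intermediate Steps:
w(E, R) = R + E*R*(E + R) (w(E, R) = (E*(E + R))*R + R = E*R*(E + R) + R = R + E*R*(E + R))
N(B) = -31/4 - 5*B/8 (N(B) = 3/8 + ((-5*(1 + 0² + 0*(-5)))*(B + 13))/8 = 3/8 + ((-5*(1 + 0 + 0))*(13 + B))/8 = 3/8 + ((-5*1)*(13 + B))/8 = 3/8 + (-5*(13 + B))/8 = 3/8 + (-65 - 5*B)/8 = 3/8 + (-65/8 - 5*B/8) = -31/4 - 5*B/8)
1/N(v(-37, 6)) = 1/(-31/4 - 5*(28 + 6)/8) = 1/(-31/4 - 5/8*34) = 1/(-31/4 - 85/4) = 1/(-29) = -1/29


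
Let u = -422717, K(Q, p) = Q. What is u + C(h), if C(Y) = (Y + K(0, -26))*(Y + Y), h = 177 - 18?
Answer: -372155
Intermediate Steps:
h = 159
C(Y) = 2*Y² (C(Y) = (Y + 0)*(Y + Y) = Y*(2*Y) = 2*Y²)
u + C(h) = -422717 + 2*159² = -422717 + 2*25281 = -422717 + 50562 = -372155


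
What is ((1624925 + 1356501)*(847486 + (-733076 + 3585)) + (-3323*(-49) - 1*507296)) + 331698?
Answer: 351793348099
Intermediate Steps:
((1624925 + 1356501)*(847486 + (-733076 + 3585)) + (-3323*(-49) - 1*507296)) + 331698 = (2981426*(847486 - 729491) + (162827 - 507296)) + 331698 = (2981426*117995 - 344469) + 331698 = (351793360870 - 344469) + 331698 = 351793016401 + 331698 = 351793348099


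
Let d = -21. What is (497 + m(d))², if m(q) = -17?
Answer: 230400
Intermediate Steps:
(497 + m(d))² = (497 - 17)² = 480² = 230400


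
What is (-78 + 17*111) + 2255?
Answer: 4064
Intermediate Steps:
(-78 + 17*111) + 2255 = (-78 + 1887) + 2255 = 1809 + 2255 = 4064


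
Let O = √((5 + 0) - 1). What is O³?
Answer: 8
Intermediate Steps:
O = 2 (O = √(5 - 1) = √4 = 2)
O³ = 2³ = 8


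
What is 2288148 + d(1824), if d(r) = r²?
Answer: 5615124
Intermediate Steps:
2288148 + d(1824) = 2288148 + 1824² = 2288148 + 3326976 = 5615124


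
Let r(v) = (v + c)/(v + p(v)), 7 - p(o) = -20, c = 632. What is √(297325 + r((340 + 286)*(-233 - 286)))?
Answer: √31379359980155079/324867 ≈ 545.28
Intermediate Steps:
p(o) = 27 (p(o) = 7 - 1*(-20) = 7 + 20 = 27)
r(v) = (632 + v)/(27 + v) (r(v) = (v + 632)/(v + 27) = (632 + v)/(27 + v))
√(297325 + r((340 + 286)*(-233 - 286))) = √(297325 + (632 + (340 + 286)*(-233 - 286))/(27 + (340 + 286)*(-233 - 286))) = √(297325 + (632 + 626*(-519))/(27 + 626*(-519))) = √(297325 + (632 - 324894)/(27 - 324894)) = √(297325 - 324262/(-324867)) = √(297325 - 1/324867*(-324262)) = √(297325 + 324262/324867) = √(96591405037/324867) = √31379359980155079/324867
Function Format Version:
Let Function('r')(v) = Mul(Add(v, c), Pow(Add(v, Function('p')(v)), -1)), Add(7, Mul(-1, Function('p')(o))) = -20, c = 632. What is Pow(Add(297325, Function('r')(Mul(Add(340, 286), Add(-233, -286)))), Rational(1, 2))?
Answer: Mul(Rational(1, 324867), Pow(31379359980155079, Rational(1, 2))) ≈ 545.28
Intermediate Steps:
Function('p')(o) = 27 (Function('p')(o) = Add(7, Mul(-1, -20)) = Add(7, 20) = 27)
Function('r')(v) = Mul(Pow(Add(27, v), -1), Add(632, v)) (Function('r')(v) = Mul(Add(v, 632), Pow(Add(v, 27), -1)) = Mul(Add(632, v), Pow(Add(27, v), -1)) = Mul(Pow(Add(27, v), -1), Add(632, v)))
Pow(Add(297325, Function('r')(Mul(Add(340, 286), Add(-233, -286)))), Rational(1, 2)) = Pow(Add(297325, Mul(Pow(Add(27, Mul(Add(340, 286), Add(-233, -286))), -1), Add(632, Mul(Add(340, 286), Add(-233, -286))))), Rational(1, 2)) = Pow(Add(297325, Mul(Pow(Add(27, Mul(626, -519)), -1), Add(632, Mul(626, -519)))), Rational(1, 2)) = Pow(Add(297325, Mul(Pow(Add(27, -324894), -1), Add(632, -324894))), Rational(1, 2)) = Pow(Add(297325, Mul(Pow(-324867, -1), -324262)), Rational(1, 2)) = Pow(Add(297325, Mul(Rational(-1, 324867), -324262)), Rational(1, 2)) = Pow(Add(297325, Rational(324262, 324867)), Rational(1, 2)) = Pow(Rational(96591405037, 324867), Rational(1, 2)) = Mul(Rational(1, 324867), Pow(31379359980155079, Rational(1, 2)))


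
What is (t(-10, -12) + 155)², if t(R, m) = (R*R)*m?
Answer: 1092025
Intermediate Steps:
t(R, m) = m*R² (t(R, m) = R²*m = m*R²)
(t(-10, -12) + 155)² = (-12*(-10)² + 155)² = (-12*100 + 155)² = (-1200 + 155)² = (-1045)² = 1092025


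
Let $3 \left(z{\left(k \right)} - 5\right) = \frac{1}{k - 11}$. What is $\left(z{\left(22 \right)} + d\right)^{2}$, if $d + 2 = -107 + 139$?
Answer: $\frac{1336336}{1089} \approx 1227.1$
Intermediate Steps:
$z{\left(k \right)} = 5 + \frac{1}{3 \left(-11 + k\right)}$ ($z{\left(k \right)} = 5 + \frac{1}{3 \left(k - 11\right)} = 5 + \frac{1}{3 \left(-11 + k\right)}$)
$d = 30$ ($d = -2 + \left(-107 + 139\right) = -2 + 32 = 30$)
$\left(z{\left(22 \right)} + d\right)^{2} = \left(\frac{-164 + 15 \cdot 22}{3 \left(-11 + 22\right)} + 30\right)^{2} = \left(\frac{-164 + 330}{3 \cdot 11} + 30\right)^{2} = \left(\frac{1}{3} \cdot \frac{1}{11} \cdot 166 + 30\right)^{2} = \left(\frac{166}{33} + 30\right)^{2} = \left(\frac{1156}{33}\right)^{2} = \frac{1336336}{1089}$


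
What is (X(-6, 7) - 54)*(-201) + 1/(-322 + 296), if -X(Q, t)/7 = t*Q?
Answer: -1254241/26 ≈ -48240.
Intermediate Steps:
X(Q, t) = -7*Q*t (X(Q, t) = -7*t*Q = -7*Q*t)
(X(-6, 7) - 54)*(-201) + 1/(-322 + 296) = (-7*(-6)*7 - 54)*(-201) + 1/(-322 + 296) = (294 - 54)*(-201) + 1/(-26) = 240*(-201) - 1/26 = -48240 - 1/26 = -1254241/26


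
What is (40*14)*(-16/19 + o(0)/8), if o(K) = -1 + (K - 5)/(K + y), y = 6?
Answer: -34195/57 ≈ -599.91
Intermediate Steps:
o(K) = -1 + (-5 + K)/(6 + K) (o(K) = -1 + (K - 5)/(K + 6) = -1 + (-5 + K)/(6 + K))
(40*14)*(-16/19 + o(0)/8) = (40*14)*(-16/19 - 11/(6 + 0)/8) = 560*(-16*1/19 - 11/6*(1/8)) = 560*(-16/19 - 11*1/6*(1/8)) = 560*(-16/19 - 11/6*1/8) = 560*(-16/19 - 11/48) = 560*(-977/912) = -34195/57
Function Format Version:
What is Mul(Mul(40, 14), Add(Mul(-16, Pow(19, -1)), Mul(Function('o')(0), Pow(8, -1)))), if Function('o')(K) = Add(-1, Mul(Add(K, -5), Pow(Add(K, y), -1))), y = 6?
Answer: Rational(-34195, 57) ≈ -599.91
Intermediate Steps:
Function('o')(K) = Add(-1, Mul(Pow(Add(6, K), -1), Add(-5, K))) (Function('o')(K) = Add(-1, Mul(Add(K, -5), Pow(Add(K, 6), -1))) = Add(-1, Mul(Add(-5, K), Pow(Add(6, K), -1))) = Add(-1, Mul(Pow(Add(6, K), -1), Add(-5, K))))
Mul(Mul(40, 14), Add(Mul(-16, Pow(19, -1)), Mul(Function('o')(0), Pow(8, -1)))) = Mul(Mul(40, 14), Add(Mul(-16, Pow(19, -1)), Mul(Mul(-11, Pow(Add(6, 0), -1)), Pow(8, -1)))) = Mul(560, Add(Mul(-16, Rational(1, 19)), Mul(Mul(-11, Pow(6, -1)), Rational(1, 8)))) = Mul(560, Add(Rational(-16, 19), Mul(Mul(-11, Rational(1, 6)), Rational(1, 8)))) = Mul(560, Add(Rational(-16, 19), Mul(Rational(-11, 6), Rational(1, 8)))) = Mul(560, Add(Rational(-16, 19), Rational(-11, 48))) = Mul(560, Rational(-977, 912)) = Rational(-34195, 57)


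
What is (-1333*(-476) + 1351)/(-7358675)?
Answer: -635859/7358675 ≈ -0.086409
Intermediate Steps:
(-1333*(-476) + 1351)/(-7358675) = (634508 + 1351)*(-1/7358675) = 635859*(-1/7358675) = -635859/7358675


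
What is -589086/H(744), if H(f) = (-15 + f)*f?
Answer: -10909/10044 ≈ -1.0861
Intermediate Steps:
H(f) = f*(-15 + f)
-589086/H(744) = -589086*1/(744*(-15 + 744)) = -589086/(744*729) = -589086/542376 = -589086*1/542376 = -10909/10044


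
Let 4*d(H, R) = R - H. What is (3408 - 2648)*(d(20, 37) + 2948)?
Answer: 2243710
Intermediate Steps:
d(H, R) = -H/4 + R/4 (d(H, R) = (R - H)/4 = -H/4 + R/4)
(3408 - 2648)*(d(20, 37) + 2948) = (3408 - 2648)*((-¼*20 + (¼)*37) + 2948) = 760*((-5 + 37/4) + 2948) = 760*(17/4 + 2948) = 760*(11809/4) = 2243710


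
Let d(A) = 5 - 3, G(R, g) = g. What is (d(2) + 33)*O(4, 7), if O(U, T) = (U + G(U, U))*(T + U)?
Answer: 3080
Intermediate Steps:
d(A) = 2
O(U, T) = 2*U*(T + U) (O(U, T) = (U + U)*(T + U) = (2*U)*(T + U) = 2*U*(T + U))
(d(2) + 33)*O(4, 7) = (2 + 33)*(2*4*(7 + 4)) = 35*(2*4*11) = 35*88 = 3080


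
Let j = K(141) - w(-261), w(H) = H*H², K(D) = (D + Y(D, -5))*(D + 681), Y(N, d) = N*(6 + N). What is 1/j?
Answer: 1/34933077 ≈ 2.8626e-8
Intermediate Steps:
K(D) = (681 + D)*(D + D*(6 + D)) (K(D) = (D + D*(6 + D))*(D + 681) = (D + D*(6 + D))*(681 + D) = (681 + D)*(D + D*(6 + D)))
w(H) = H³
j = 34933077 (j = 141*(4767 + 141² + 688*141) - 1*(-261)³ = 141*(4767 + 19881 + 97008) - 1*(-17779581) = 141*121656 + 17779581 = 17153496 + 17779581 = 34933077)
1/j = 1/34933077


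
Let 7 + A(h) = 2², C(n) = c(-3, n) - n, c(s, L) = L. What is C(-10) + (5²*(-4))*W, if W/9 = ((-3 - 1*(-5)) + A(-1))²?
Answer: -900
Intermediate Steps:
C(n) = 0 (C(n) = n - n = 0)
A(h) = -3 (A(h) = -7 + 2² = -7 + 4 = -3)
W = 9 (W = 9*((-3 - 1*(-5)) - 3)² = 9*((-3 + 5) - 3)² = 9*(2 - 3)² = 9*(-1)² = 9*1 = 9)
C(-10) + (5²*(-4))*W = 0 + (5²*(-4))*9 = 0 + (25*(-4))*9 = 0 - 100*9 = 0 - 900 = -900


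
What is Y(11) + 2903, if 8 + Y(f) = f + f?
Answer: 2917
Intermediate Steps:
Y(f) = -8 + 2*f (Y(f) = -8 + (f + f) = -8 + 2*f)
Y(11) + 2903 = (-8 + 2*11) + 2903 = (-8 + 22) + 2903 = 14 + 2903 = 2917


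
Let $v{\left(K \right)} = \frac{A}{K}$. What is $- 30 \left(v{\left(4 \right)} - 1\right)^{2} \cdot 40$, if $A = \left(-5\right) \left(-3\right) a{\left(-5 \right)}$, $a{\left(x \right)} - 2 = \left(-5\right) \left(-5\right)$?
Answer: $-12060075$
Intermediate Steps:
$a{\left(x \right)} = 27$ ($a{\left(x \right)} = 2 - -25 = 2 + 25 = 27$)
$A = 405$ ($A = \left(-5\right) \left(-3\right) 27 = 15 \cdot 27 = 405$)
$v{\left(K \right)} = \frac{405}{K}$
$- 30 \left(v{\left(4 \right)} - 1\right)^{2} \cdot 40 = - 30 \left(\frac{405}{4} - 1\right)^{2} \cdot 40 = - 30 \left(\frac{401}{4}\right)^{2} \cdot 40 = \left(-30\right) \frac{160801}{16} \cdot 40 = \left(- \frac{2412015}{8}\right) 40 = -12060075$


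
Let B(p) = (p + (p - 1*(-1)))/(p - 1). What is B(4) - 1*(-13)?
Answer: 16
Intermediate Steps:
B(p) = (1 + 2*p)/(-1 + p) (B(p) = (p + (p + 1))/(-1 + p) = (p + (1 + p))/(-1 + p) = (1 + 2*p)/(-1 + p))
B(4) - 1*(-13) = (1 + 2*4)/(-1 + 4) - 1*(-13) = (1 + 8)/3 + 13 = (1/3)*9 + 13 = 3 + 13 = 16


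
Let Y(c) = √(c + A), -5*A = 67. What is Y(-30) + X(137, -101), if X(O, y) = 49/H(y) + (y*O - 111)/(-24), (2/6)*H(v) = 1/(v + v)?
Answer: -16309/6 + I*√1085/5 ≈ -2718.2 + 6.5879*I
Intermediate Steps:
A = -67/5 (A = -⅕*67 = -67/5 ≈ -13.400)
H(v) = 3/(2*v) (H(v) = 3/(v + v) = 3/((2*v)) = 3*(1/(2*v)) = 3/(2*v))
X(O, y) = 37/8 + 98*y/3 - O*y/24 (X(O, y) = 49/((3/(2*y))) + (y*O - 111)/(-24) = 49*(2*y/3) + (O*y - 111)*(-1/24) = 98*y/3 + (-111 + O*y)*(-1/24) = 98*y/3 + (37/8 - O*y/24) = 37/8 + 98*y/3 - O*y/24)
Y(c) = √(-67/5 + c) (Y(c) = √(c - 67/5) = √(-67/5 + c))
Y(-30) + X(137, -101) = √(-335 + 25*(-30))/5 + (37/8 + (98/3)*(-101) - 1/24*137*(-101)) = √(-335 - 750)/5 + (37/8 - 9898/3 + 13837/24) = √(-1085)/5 - 16309/6 = (I*√1085)/5 - 16309/6 = I*√1085/5 - 16309/6 = -16309/6 + I*√1085/5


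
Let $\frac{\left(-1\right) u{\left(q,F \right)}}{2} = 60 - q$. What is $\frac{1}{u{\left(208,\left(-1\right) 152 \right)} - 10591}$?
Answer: $- \frac{1}{10295} \approx -9.7134 \cdot 10^{-5}$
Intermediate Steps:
$u{\left(q,F \right)} = -120 + 2 q$ ($u{\left(q,F \right)} = - 2 \left(60 - q\right) = -120 + 2 q$)
$\frac{1}{u{\left(208,\left(-1\right) 152 \right)} - 10591} = \frac{1}{\left(-120 + 2 \cdot 208\right) - 10591} = \frac{1}{\left(-120 + 416\right) - 10591} = \frac{1}{296 - 10591} = \frac{1}{-10295} = - \frac{1}{10295}$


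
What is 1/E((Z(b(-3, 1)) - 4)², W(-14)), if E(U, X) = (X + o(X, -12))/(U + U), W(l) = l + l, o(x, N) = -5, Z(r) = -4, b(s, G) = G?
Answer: -128/33 ≈ -3.8788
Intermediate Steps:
W(l) = 2*l
E(U, X) = (-5 + X)/(2*U) (E(U, X) = (X - 5)/(U + U) = (-5 + X)/((2*U)) = (-5 + X)*(1/(2*U)) = (-5 + X)/(2*U))
1/E((Z(b(-3, 1)) - 4)², W(-14)) = 1/((-5 + 2*(-14))/(2*((-4 - 4)²))) = 1/((-5 - 28)/(2*((-8)²))) = 1/((½)*(-33)/64) = 1/((½)*(1/64)*(-33)) = 1/(-33/128) = -128/33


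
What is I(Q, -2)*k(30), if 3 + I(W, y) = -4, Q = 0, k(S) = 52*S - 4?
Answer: -10892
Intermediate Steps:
k(S) = -4 + 52*S
I(W, y) = -7 (I(W, y) = -3 - 4 = -7)
I(Q, -2)*k(30) = -7*(-4 + 52*30) = -7*(-4 + 1560) = -7*1556 = -10892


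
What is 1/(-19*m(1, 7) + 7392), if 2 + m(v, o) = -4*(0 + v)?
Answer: 1/7506 ≈ 0.00013323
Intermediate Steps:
m(v, o) = -2 - 4*v (m(v, o) = -2 - 4*(0 + v) = -2 - 4*v)
1/(-19*m(1, 7) + 7392) = 1/(-19*(-2 - 4*1) + 7392) = 1/(-19*(-2 - 4) + 7392) = 1/(-19*(-6) + 7392) = 1/(114 + 7392) = 1/7506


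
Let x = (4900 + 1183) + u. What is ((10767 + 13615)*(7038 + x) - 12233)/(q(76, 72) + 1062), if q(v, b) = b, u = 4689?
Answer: 144743729/378 ≈ 3.8292e+5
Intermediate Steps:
x = 10772 (x = (4900 + 1183) + 4689 = 6083 + 4689 = 10772)
((10767 + 13615)*(7038 + x) - 12233)/(q(76, 72) + 1062) = ((10767 + 13615)*(7038 + 10772) - 12233)/(72 + 1062) = (24382*17810 - 12233)/1134 = (434243420 - 12233)*(1/1134) = 434231187*(1/1134) = 144743729/378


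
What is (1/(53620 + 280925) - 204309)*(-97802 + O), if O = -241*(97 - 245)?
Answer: 4246893347338136/334545 ≈ 1.2695e+10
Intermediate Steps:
O = 35668 (O = -241*(-148) = 35668)
(1/(53620 + 280925) - 204309)*(-97802 + O) = (1/(53620 + 280925) - 204309)*(-97802 + 35668) = (1/334545 - 204309)*(-62134) = -68350554404/334545*(-62134) = 4246893347338136/334545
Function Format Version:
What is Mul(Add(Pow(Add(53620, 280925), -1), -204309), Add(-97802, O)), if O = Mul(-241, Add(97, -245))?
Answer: Rational(4246893347338136, 334545) ≈ 1.2695e+10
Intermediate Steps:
O = 35668 (O = Mul(-241, -148) = 35668)
Mul(Add(Pow(Add(53620, 280925), -1), -204309), Add(-97802, O)) = Mul(Add(Pow(Add(53620, 280925), -1), -204309), Add(-97802, 35668)) = Mul(Add(Pow(334545, -1), -204309), -62134) = Mul(Add(Rational(1, 334545), -204309), -62134) = Mul(Rational(-68350554404, 334545), -62134) = Rational(4246893347338136, 334545)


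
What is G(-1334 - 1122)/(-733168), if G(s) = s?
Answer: 307/91646 ≈ 0.0033498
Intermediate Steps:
G(-1334 - 1122)/(-733168) = (-1334 - 1122)/(-733168) = -2456*(-1/733168) = 307/91646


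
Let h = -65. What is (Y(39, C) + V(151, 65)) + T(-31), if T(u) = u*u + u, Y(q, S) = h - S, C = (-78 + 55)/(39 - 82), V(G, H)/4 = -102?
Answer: 19628/43 ≈ 456.46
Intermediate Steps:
V(G, H) = -408 (V(G, H) = 4*(-102) = -408)
C = 23/43 (C = -23/(-43) = -23*(-1/43) = 23/43 ≈ 0.53488)
Y(q, S) = -65 - S
T(u) = u + u**2 (T(u) = u**2 + u = u + u**2)
(Y(39, C) + V(151, 65)) + T(-31) = ((-65 - 1*23/43) - 408) - 31*(1 - 31) = ((-65 - 23/43) - 408) - 31*(-30) = (-2818/43 - 408) + 930 = -20362/43 + 930 = 19628/43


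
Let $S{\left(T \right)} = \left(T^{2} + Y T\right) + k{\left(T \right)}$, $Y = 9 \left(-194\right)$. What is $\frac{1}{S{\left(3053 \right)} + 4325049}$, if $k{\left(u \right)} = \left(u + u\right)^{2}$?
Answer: $\frac{1}{45598556} \approx 2.1931 \cdot 10^{-8}$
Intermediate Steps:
$k{\left(u \right)} = 4 u^{2}$ ($k{\left(u \right)} = \left(2 u\right)^{2} = 4 u^{2}$)
$Y = -1746$
$S{\left(T \right)} = - 1746 T + 5 T^{2}$ ($S{\left(T \right)} = \left(T^{2} - 1746 T\right) + 4 T^{2} = - 1746 T + 5 T^{2}$)
$\frac{1}{S{\left(3053 \right)} + 4325049} = \frac{1}{3053 \left(-1746 + 5 \cdot 3053\right) + 4325049} = \frac{1}{3053 \left(-1746 + 15265\right) + 4325049} = \frac{1}{3053 \cdot 13519 + 4325049} = \frac{1}{41273507 + 4325049} = \frac{1}{45598556}$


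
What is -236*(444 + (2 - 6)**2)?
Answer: -108560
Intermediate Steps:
-236*(444 + (2 - 6)**2) = -236*(444 + (-4)**2) = -236*(444 + 16) = -236*460 = -108560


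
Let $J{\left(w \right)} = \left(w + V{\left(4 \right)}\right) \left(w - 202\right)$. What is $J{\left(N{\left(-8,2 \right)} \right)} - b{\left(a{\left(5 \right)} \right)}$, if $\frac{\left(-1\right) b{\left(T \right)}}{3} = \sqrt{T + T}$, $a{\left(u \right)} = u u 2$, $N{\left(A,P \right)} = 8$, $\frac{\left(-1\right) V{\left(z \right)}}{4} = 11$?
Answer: $7014$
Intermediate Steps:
$V{\left(z \right)} = -44$ ($V{\left(z \right)} = \left(-4\right) 11 = -44$)
$a{\left(u \right)} = 2 u^{2}$ ($a{\left(u \right)} = u^{2} \cdot 2 = 2 u^{2}$)
$b{\left(T \right)} = - 3 \sqrt{2} \sqrt{T}$ ($b{\left(T \right)} = - 3 \sqrt{T + T} = - 3 \sqrt{2 T} = - 3 \sqrt{2} \sqrt{T}$)
$J{\left(w \right)} = \left(-202 + w\right) \left(-44 + w\right)$ ($J{\left(w \right)} = \left(w - 44\right) \left(w - 202\right) = \left(-44 + w\right) \left(-202 + w\right) = \left(-202 + w\right) \left(-44 + w\right)$)
$J{\left(N{\left(-8,2 \right)} \right)} - b{\left(a{\left(5 \right)} \right)} = \left(8888 + 8^{2} - 1968\right) - - 3 \sqrt{2} \sqrt{2 \cdot 5^{2}} = \left(8888 + 64 - 1968\right) - - 3 \sqrt{2} \sqrt{2 \cdot 25} = 6984 - - 3 \sqrt{2} \sqrt{50} = 6984 - - 3 \sqrt{2} \cdot 5 \sqrt{2} = 6984 - -30 = 6984 + 30 = 7014$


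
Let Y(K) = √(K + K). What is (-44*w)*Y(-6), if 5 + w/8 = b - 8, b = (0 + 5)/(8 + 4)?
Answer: 26576*I*√3/3 ≈ 15344.0*I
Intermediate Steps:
b = 5/12 ≈ 0.41667
Y(K) = √2*√K (Y(K) = √(2*K) = √2*√K)
w = -302/3 (w = -40 + 8*(5/12 - 8) = -40 + 8*(-91/12) = -40 - 182/3 = -302/3 ≈ -100.67)
(-44*w)*Y(-6) = (-44*(-302/3))*(√2*√(-6)) = 13288*(√2*(I*√6))/3 = 13288*(2*I*√3)/3 = 26576*I*√3/3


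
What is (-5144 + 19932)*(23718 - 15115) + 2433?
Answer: 127223597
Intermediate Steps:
(-5144 + 19932)*(23718 - 15115) + 2433 = 14788*8603 + 2433 = 127221164 + 2433 = 127223597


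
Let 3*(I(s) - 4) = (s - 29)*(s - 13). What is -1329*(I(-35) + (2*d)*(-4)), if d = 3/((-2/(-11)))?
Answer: -1190784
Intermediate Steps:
d = 33/2 (d = 3/((-2*(-1/11))) = 3/(2/11) = 3*(11/2) = 33/2 ≈ 16.500)
I(s) = 4 + (-29 + s)*(-13 + s)/3 (I(s) = 4 + ((s - 29)*(s - 13))/3 = 4 + ((-29 + s)*(-13 + s))/3 = 4 + (-29 + s)*(-13 + s)/3)
-1329*(I(-35) + (2*d)*(-4)) = -1329*((389/3 - 14*(-35) + (⅓)*(-35)²) + (2*(33/2))*(-4)) = -1329*((389/3 + 490 + (⅓)*1225) + 33*(-4)) = -1329*((389/3 + 490 + 1225/3) - 132) = -1329*(1028 - 132) = -1329*896 = -1190784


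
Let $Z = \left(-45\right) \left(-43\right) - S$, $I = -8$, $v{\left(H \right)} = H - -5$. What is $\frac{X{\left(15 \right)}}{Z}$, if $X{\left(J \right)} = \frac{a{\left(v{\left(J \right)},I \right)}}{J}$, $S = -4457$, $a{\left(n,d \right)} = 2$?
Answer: $\frac{1}{47940} \approx 2.0859 \cdot 10^{-5}$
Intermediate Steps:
$v{\left(H \right)} = 5 + H$ ($v{\left(H \right)} = H + 5 = 5 + H$)
$X{\left(J \right)} = \frac{2}{J}$
$Z = 6392$ ($Z = \left(-45\right) \left(-43\right) - -4457 = 1935 + 4457 = 6392$)
$\frac{X{\left(15 \right)}}{Z} = \frac{2 \cdot \frac{1}{15}}{6392} = 2 \cdot \frac{1}{15} \cdot \frac{1}{6392} = \frac{2}{15} \cdot \frac{1}{6392} = \frac{1}{47940}$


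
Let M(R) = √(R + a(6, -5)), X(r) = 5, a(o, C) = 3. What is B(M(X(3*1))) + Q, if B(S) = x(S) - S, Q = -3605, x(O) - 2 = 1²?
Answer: -3602 - 2*√2 ≈ -3604.8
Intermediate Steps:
x(O) = 3 (x(O) = 2 + 1² = 2 + 1 = 3)
M(R) = √(3 + R) (M(R) = √(R + 3) = √(3 + R))
B(S) = 3 - S
B(M(X(3*1))) + Q = (3 - √(3 + 5)) - 3605 = (3 - √8) - 3605 = (3 - 2*√2) - 3605 = -3602 - 2*√2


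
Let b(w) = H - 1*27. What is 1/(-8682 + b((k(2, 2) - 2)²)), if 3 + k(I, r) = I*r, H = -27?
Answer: -1/8736 ≈ -0.00011447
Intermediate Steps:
k(I, r) = -3 + I*r
b(w) = -54 (b(w) = -27 - 1*27 = -27 - 27 = -54)
1/(-8682 + b((k(2, 2) - 2)²)) = 1/(-8682 - 54) = 1/(-8736) = -1/8736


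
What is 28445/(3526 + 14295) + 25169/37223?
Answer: 1507344984/663351083 ≈ 2.2723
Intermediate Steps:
28445/(3526 + 14295) + 25169/37223 = 28445/17821 + 25169*(1/37223) = 28445*(1/17821) + 25169/37223 = 28445/17821 + 25169/37223 = 1507344984/663351083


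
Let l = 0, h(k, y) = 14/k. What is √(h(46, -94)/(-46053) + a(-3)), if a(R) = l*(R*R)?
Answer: I*√16813/50439 ≈ 0.0025707*I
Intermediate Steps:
a(R) = 0 (a(R) = 0*(R*R) = 0*R² = 0)
√(h(46, -94)/(-46053) + a(-3)) = √((14/46)/(-46053) + 0) = √((14*(1/46))*(-1/46053) + 0) = √((7/23)*(-1/46053) + 0) = √(-1/151317 + 0) = √(-1/151317) = I*√16813/50439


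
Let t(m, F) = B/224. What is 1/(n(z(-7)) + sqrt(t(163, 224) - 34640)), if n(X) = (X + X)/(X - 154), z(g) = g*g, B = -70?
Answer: -3360/124708261 - 900*I*sqrt(554245)/124708261 ≈ -2.6943e-5 - 0.0053728*I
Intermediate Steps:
t(m, F) = -5/16 (t(m, F) = -70/224 = -70*1/224 = -5/16)
z(g) = g**2
n(X) = 2*X/(-154 + X) (n(X) = (2*X)/(-154 + X) = 2*X/(-154 + X))
1/(n(z(-7)) + sqrt(t(163, 224) - 34640)) = 1/(2*(-7)**2/(-154 + (-7)**2) + sqrt(-5/16 - 34640)) = 1/(2*49/(-154 + 49) + sqrt(-554245/16)) = 1/(2*49/(-105) + I*sqrt(554245)/4) = 1/(2*49*(-1/105) + I*sqrt(554245)/4) = 1/(-14/15 + I*sqrt(554245)/4)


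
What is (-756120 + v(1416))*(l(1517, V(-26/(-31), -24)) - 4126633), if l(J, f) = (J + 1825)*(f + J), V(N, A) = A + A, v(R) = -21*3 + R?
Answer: -590805190755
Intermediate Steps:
v(R) = -63 + R
V(N, A) = 2*A
l(J, f) = (1825 + J)*(J + f)
(-756120 + v(1416))*(l(1517, V(-26/(-31), -24)) - 4126633) = (-756120 + (-63 + 1416))*((1517**2 + 1825*1517 + 1825*(2*(-24)) + 1517*(2*(-24))) - 4126633) = (-756120 + 1353)*((2301289 + 2768525 + 1825*(-48) + 1517*(-48)) - 4126633) = -754767*((2301289 + 2768525 - 87600 - 72816) - 4126633) = -754767*(4909398 - 4126633) = -754767*782765 = -590805190755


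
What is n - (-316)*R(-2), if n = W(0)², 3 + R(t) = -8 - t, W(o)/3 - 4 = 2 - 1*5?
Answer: -2835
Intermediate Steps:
W(o) = 3 (W(o) = 12 + 3*(2 - 1*5) = 12 + 3*(2 - 5) = 12 + 3*(-3) = 12 - 9 = 3)
R(t) = -11 - t (R(t) = -3 + (-8 - t) = -11 - t)
n = 9 (n = 3² = 9)
n - (-316)*R(-2) = 9 - (-316)*(-11 - 1*(-2)) = 9 - (-316)*(-11 + 2) = 9 - (-316)*(-9) = 9 - 1*2844 = 9 - 2844 = -2835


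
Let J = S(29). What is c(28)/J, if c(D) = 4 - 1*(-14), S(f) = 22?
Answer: 9/11 ≈ 0.81818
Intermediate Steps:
J = 22
c(D) = 18 (c(D) = 4 + 14 = 18)
c(28)/J = 18/22 = 18*(1/22) = 9/11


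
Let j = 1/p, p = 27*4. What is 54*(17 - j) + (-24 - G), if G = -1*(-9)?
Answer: 1769/2 ≈ 884.50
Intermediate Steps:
G = 9
p = 108
j = 1/108 ≈ 0.0092593
54*(17 - j) + (-24 - G) = 54*(17 - 1*1/108) + (-24 - 1*9) = 54*(17 - 1/108) + (-24 - 9) = 54*(1835/108) - 33 = 1835/2 - 33 = 1769/2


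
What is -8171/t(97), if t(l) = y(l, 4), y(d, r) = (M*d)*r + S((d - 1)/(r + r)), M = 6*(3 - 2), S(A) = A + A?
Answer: -8171/2352 ≈ -3.4741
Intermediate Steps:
S(A) = 2*A
M = 6 (M = 6*1 = 6)
y(d, r) = (-1 + d)/r + 6*d*r (y(d, r) = (6*d)*r + 2*((d - 1)/(r + r)) = 6*d*r + 2*((-1 + d)/((2*r))) = 6*d*r + 2*((-1 + d)*(1/(2*r))) = 6*d*r + 2*((-1 + d)/(2*r)) = 6*d*r + (-1 + d)/r = (-1 + d)/r + 6*d*r)
t(l) = -¼ + 97*l/4 (t(l) = (-1 + l + 6*l*4²)/4 = (-1 + l + 6*l*16)/4 = (-1 + l + 96*l)/4 = (-1 + 97*l)/4 = -¼ + 97*l/4)
-8171/t(97) = -8171/(-¼ + (97/4)*97) = -8171/(-¼ + 9409/4) = -8171/2352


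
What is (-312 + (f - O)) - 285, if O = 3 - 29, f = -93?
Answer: -664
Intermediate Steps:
O = -26
(-312 + (f - O)) - 285 = (-312 + (-93 - 1*(-26))) - 285 = (-312 + (-93 + 26)) - 285 = (-312 - 67) - 285 = -379 - 285 = -664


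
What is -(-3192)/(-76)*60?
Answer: -2520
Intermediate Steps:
-(-3192)/(-76)*60 = -(-3192)*(-1)/76*60 = -38*21/19*60 = -42*60 = -2520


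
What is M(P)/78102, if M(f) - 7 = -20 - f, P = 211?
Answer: -112/39051 ≈ -0.0028680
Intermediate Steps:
M(f) = -13 - f (M(f) = 7 + (-20 - f) = -13 - f)
M(P)/78102 = (-13 - 1*211)/78102 = (-13 - 211)*(1/78102) = -224*1/78102 = -112/39051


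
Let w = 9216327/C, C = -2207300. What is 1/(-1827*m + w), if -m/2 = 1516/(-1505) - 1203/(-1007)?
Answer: 95578297300/65024133018933 ≈ 0.0014699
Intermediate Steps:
m = -567806/1515535 (m = -2*(1516/(-1505) - 1203/(-1007)) = -2*(1516*(-1/1505) - 1203*(-1/1007)) = -2*(-1516/1505 + 1203/1007) = -2*283903/1515535 = -567806/1515535 ≈ -0.37466)
w = -9216327/2207300 (w = 9216327/(-2207300) = 9216327*(-1/2207300) = -9216327/2207300 ≈ -4.1754)
1/(-1827*m + w) = 1/(-1827*(-567806/1515535) - 9216327/2207300) = 1/(148197366/216505 - 9216327/2207300) = 1/(65024133018933/95578297300) = 95578297300/65024133018933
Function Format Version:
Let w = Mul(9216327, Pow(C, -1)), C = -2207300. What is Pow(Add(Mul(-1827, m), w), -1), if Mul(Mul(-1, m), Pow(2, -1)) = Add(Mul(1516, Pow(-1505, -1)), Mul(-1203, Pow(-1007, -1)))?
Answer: Rational(95578297300, 65024133018933) ≈ 0.0014699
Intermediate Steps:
m = Rational(-567806, 1515535) (m = Mul(-2, Add(Mul(1516, Pow(-1505, -1)), Mul(-1203, Pow(-1007, -1)))) = Mul(-2, Add(Mul(1516, Rational(-1, 1505)), Mul(-1203, Rational(-1, 1007)))) = Mul(-2, Add(Rational(-1516, 1505), Rational(1203, 1007))) = Mul(-2, Rational(283903, 1515535)) = Rational(-567806, 1515535) ≈ -0.37466)
w = Rational(-9216327, 2207300) (w = Mul(9216327, Pow(-2207300, -1)) = Mul(9216327, Rational(-1, 2207300)) = Rational(-9216327, 2207300) ≈ -4.1754)
Pow(Add(Mul(-1827, m), w), -1) = Pow(Add(Mul(-1827, Rational(-567806, 1515535)), Rational(-9216327, 2207300)), -1) = Pow(Add(Rational(148197366, 216505), Rational(-9216327, 2207300)), -1) = Pow(Rational(65024133018933, 95578297300), -1) = Rational(95578297300, 65024133018933)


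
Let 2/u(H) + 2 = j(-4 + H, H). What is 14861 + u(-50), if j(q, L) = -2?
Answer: 29721/2 ≈ 14861.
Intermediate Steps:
u(H) = -1/2 (u(H) = 2/(-2 - 2) = 2/(-4) = 2*(-1/4) = -1/2)
14861 + u(-50) = 14861 - 1/2 = 29721/2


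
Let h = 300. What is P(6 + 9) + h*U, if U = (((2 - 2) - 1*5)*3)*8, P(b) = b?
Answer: -35985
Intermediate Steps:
U = -120 (U = ((0 - 5)*3)*8 = -5*3*8 = -15*8 = -120)
P(6 + 9) + h*U = (6 + 9) + 300*(-120) = 15 - 36000 = -35985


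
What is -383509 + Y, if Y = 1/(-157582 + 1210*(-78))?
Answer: -96629694659/251962 ≈ -3.8351e+5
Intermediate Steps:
Y = -1/251962 (Y = 1/(-157582 - 94380) = 1/(-251962) = -1/251962 ≈ -3.9689e-6)
-383509 + Y = -383509 - 1/251962 = -96629694659/251962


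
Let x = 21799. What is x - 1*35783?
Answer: -13984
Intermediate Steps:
x - 1*35783 = 21799 - 1*35783 = 21799 - 35783 = -13984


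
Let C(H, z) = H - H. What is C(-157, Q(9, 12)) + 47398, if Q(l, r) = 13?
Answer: 47398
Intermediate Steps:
C(H, z) = 0
C(-157, Q(9, 12)) + 47398 = 0 + 47398 = 47398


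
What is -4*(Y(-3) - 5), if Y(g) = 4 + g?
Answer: 16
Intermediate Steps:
-4*(Y(-3) - 5) = -4*((4 - 3) - 5) = -4*(1 - 5) = -4*(-4) = 16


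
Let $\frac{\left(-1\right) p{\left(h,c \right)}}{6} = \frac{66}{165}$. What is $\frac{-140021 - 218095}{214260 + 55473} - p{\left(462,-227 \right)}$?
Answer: $\frac{482072}{449555} \approx 1.0723$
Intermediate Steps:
$p{\left(h,c \right)} = - \frac{12}{5}$ ($p{\left(h,c \right)} = - 6 \cdot \frac{66}{165} = - 6 \cdot 66 \cdot \frac{1}{165} = \left(-6\right) \frac{2}{5} = - \frac{12}{5}$)
$\frac{-140021 - 218095}{214260 + 55473} - p{\left(462,-227 \right)} = \frac{-140021 - 218095}{214260 + 55473} - - \frac{12}{5} = - \frac{358116}{269733} + \frac{12}{5} = \left(-358116\right) \frac{1}{269733} + \frac{12}{5} = - \frac{119372}{89911} + \frac{12}{5} = \frac{482072}{449555}$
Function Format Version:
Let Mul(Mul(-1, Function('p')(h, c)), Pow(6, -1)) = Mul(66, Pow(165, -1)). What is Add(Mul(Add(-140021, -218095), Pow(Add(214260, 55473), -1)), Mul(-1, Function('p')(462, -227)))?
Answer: Rational(482072, 449555) ≈ 1.0723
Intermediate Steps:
Function('p')(h, c) = Rational(-12, 5) (Function('p')(h, c) = Mul(-6, Mul(66, Pow(165, -1))) = Mul(-6, Mul(66, Rational(1, 165))) = Mul(-6, Rational(2, 5)) = Rational(-12, 5))
Add(Mul(Add(-140021, -218095), Pow(Add(214260, 55473), -1)), Mul(-1, Function('p')(462, -227))) = Add(Mul(Add(-140021, -218095), Pow(Add(214260, 55473), -1)), Mul(-1, Rational(-12, 5))) = Add(Mul(-358116, Pow(269733, -1)), Rational(12, 5)) = Add(Mul(-358116, Rational(1, 269733)), Rational(12, 5)) = Add(Rational(-119372, 89911), Rational(12, 5)) = Rational(482072, 449555)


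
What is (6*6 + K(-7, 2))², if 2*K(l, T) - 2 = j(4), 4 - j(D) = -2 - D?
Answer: 1764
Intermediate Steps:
j(D) = 6 + D (j(D) = 4 - (-2 - D) = 4 + (2 + D) = 6 + D)
K(l, T) = 6 (K(l, T) = 1 + (6 + 4)/2 = 1 + (½)*10 = 1 + 5 = 6)
(6*6 + K(-7, 2))² = (6*6 + 6)² = (36 + 6)² = 42² = 1764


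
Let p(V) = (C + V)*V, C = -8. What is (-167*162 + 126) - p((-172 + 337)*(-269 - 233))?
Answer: -6861498468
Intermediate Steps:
p(V) = V*(-8 + V) (p(V) = (-8 + V)*V = V*(-8 + V))
(-167*162 + 126) - p((-172 + 337)*(-269 - 233)) = (-167*162 + 126) - (-172 + 337)*(-269 - 233)*(-8 + (-172 + 337)*(-269 - 233)) = (-27054 + 126) - 165*(-502)*(-8 + 165*(-502)) = -26928 - (-82830)*(-8 - 82830) = -26928 - (-82830)*(-82838) = -26928 - 1*6861471540 = -26928 - 6861471540 = -6861498468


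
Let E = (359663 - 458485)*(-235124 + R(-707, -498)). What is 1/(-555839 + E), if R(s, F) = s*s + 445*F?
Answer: -1/4261266369 ≈ -2.3467e-10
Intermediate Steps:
R(s, F) = s² + 445*F
E = -4260710530 (E = (359663 - 458485)*(-235124 + ((-707)² + 445*(-498))) = -98822*(-235124 + (499849 - 221610)) = -98822*(-235124 + 278239) = -98822*43115 = -4260710530)
1/(-555839 + E) = 1/(-555839 - 4260710530) = 1/(-4261266369) = -1/4261266369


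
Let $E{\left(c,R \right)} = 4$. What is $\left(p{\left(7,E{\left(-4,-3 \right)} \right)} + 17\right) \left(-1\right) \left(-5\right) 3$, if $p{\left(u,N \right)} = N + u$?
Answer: $420$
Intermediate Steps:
$\left(p{\left(7,E{\left(-4,-3 \right)} \right)} + 17\right) \left(-1\right) \left(-5\right) 3 = \left(\left(4 + 7\right) + 17\right) \left(-1\right) \left(-5\right) 3 = \left(11 + 17\right) 5 \cdot 3 = 28 \cdot 15 = 420$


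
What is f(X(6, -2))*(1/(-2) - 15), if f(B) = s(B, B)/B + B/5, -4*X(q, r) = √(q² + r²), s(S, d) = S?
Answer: -31/2 + 31*√10/20 ≈ -10.598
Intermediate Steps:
X(q, r) = -√(q² + r²)/4
f(B) = 1 + B/5 (f(B) = B/B + B/5 = 1 + B*(⅕) = 1 + B/5)
f(X(6, -2))*(1/(-2) - 15) = (1 + (-√(6² + (-2)²)/4)/5)*(1/(-2) - 15) = (1 + (-√(36 + 4)/4)/5)*(-½ - 15) = (1 + (-√10/2)/5)*(-31/2) = (1 - √10/10)*(-31/2) = -31/2 + 31*√10/20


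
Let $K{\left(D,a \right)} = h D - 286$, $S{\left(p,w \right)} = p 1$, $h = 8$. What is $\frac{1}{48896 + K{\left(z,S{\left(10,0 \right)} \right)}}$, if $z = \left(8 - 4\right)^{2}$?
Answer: $\frac{1}{48738} \approx 2.0518 \cdot 10^{-5}$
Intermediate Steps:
$S{\left(p,w \right)} = p$
$z = 16$ ($z = 4^{2} = 16$)
$K{\left(D,a \right)} = -286 + 8 D$ ($K{\left(D,a \right)} = 8 D - 286 = -286 + 8 D$)
$\frac{1}{48896 + K{\left(z,S{\left(10,0 \right)} \right)}} = \frac{1}{48896 + \left(-286 + 8 \cdot 16\right)} = \frac{1}{48896 + \left(-286 + 128\right)} = \frac{1}{48896 - 158} = \frac{1}{48738}$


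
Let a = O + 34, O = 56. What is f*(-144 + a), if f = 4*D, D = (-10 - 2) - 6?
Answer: 3888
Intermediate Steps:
D = -18 (D = -12 - 6 = -18)
a = 90 (a = 56 + 34 = 90)
f = -72 (f = 4*(-18) = -72)
f*(-144 + a) = -72*(-144 + 90) = -72*(-54) = 3888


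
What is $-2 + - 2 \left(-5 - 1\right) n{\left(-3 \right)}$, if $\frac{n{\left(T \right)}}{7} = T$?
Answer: $-254$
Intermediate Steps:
$n{\left(T \right)} = 7 T$
$-2 + - 2 \left(-5 - 1\right) n{\left(-3 \right)} = -2 + - 2 \left(-5 - 1\right) 7 \left(-3\right) = -2 + \left(-2\right) \left(-6\right) \left(-21\right) = -2 + 12 \left(-21\right) = -2 - 252 = -254$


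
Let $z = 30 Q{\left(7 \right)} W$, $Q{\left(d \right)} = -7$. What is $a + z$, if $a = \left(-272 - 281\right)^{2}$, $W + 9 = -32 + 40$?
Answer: $306019$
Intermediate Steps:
$W = -1$ ($W = -9 + \left(-32 + 40\right) = -9 + 8 = -1$)
$a = 305809$ ($a = \left(-553\right)^{2} = 305809$)
$z = 210$ ($z = 30 \left(-7\right) \left(-1\right) = \left(-210\right) \left(-1\right) = 210$)
$a + z = 305809 + 210 = 306019$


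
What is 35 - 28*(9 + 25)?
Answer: -917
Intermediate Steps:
35 - 28*(9 + 25) = 35 - 28*34 = 35 - 952 = -917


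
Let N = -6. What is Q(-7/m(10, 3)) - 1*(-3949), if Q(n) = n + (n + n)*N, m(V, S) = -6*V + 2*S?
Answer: 213169/54 ≈ 3947.6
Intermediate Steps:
Q(n) = -11*n (Q(n) = n + (n + n)*(-6) = n + (2*n)*(-6) = n - 12*n = -11*n)
Q(-7/m(10, 3)) - 1*(-3949) = -(-77)/(-6*10 + 2*3) - 1*(-3949) = -(-77)/(-60 + 6) + 3949 = -(-77)/(-54) + 3949 = -(-77)*(-1)/54 + 3949 = -11*7/54 + 3949 = -77/54 + 3949 = 213169/54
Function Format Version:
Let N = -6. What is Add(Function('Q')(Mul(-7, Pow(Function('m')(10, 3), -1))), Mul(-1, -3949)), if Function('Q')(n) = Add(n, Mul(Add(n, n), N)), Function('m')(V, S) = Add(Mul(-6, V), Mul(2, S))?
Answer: Rational(213169, 54) ≈ 3947.6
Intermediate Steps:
Function('Q')(n) = Mul(-11, n) (Function('Q')(n) = Add(n, Mul(Add(n, n), -6)) = Add(n, Mul(Mul(2, n), -6)) = Add(n, Mul(-12, n)) = Mul(-11, n))
Add(Function('Q')(Mul(-7, Pow(Function('m')(10, 3), -1))), Mul(-1, -3949)) = Add(Mul(-11, Mul(-7, Pow(Add(Mul(-6, 10), Mul(2, 3)), -1))), Mul(-1, -3949)) = Add(Mul(-11, Mul(-7, Pow(Add(-60, 6), -1))), 3949) = Add(Mul(-11, Mul(-7, Pow(-54, -1))), 3949) = Add(Mul(-11, Mul(-7, Rational(-1, 54))), 3949) = Add(Mul(-11, Rational(7, 54)), 3949) = Add(Rational(-77, 54), 3949) = Rational(213169, 54)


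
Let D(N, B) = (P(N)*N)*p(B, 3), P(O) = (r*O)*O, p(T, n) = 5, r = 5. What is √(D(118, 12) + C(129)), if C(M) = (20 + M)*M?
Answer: √41095021 ≈ 6410.5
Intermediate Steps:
C(M) = M*(20 + M)
P(O) = 5*O² (P(O) = (5*O)*O = 5*O²)
D(N, B) = 25*N³ (D(N, B) = ((5*N²)*N)*5 = (5*N³)*5 = 25*N³)
√(D(118, 12) + C(129)) = √(25*118³ + 129*(20 + 129)) = √(25*1643032 + 129*149) = √(41075800 + 19221) = √41095021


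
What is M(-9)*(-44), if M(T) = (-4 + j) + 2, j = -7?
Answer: 396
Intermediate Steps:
M(T) = -9 (M(T) = (-4 - 7) + 2 = -11 + 2 = -9)
M(-9)*(-44) = -9*(-44) = 396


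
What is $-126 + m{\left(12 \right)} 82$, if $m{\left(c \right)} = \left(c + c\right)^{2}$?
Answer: $47106$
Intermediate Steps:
$m{\left(c \right)} = 4 c^{2}$ ($m{\left(c \right)} = \left(2 c\right)^{2} = 4 c^{2}$)
$-126 + m{\left(12 \right)} 82 = -126 + 4 \cdot 12^{2} \cdot 82 = -126 + 4 \cdot 144 \cdot 82 = -126 + 576 \cdot 82 = -126 + 47232 = 47106$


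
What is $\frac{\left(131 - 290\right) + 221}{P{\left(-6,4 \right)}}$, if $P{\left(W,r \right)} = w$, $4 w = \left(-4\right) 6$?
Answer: $- \frac{31}{3} \approx -10.333$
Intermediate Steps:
$w = -6$ ($w = \frac{\left(-4\right) 6}{4} = \frac{1}{4} \left(-24\right) = -6$)
$P{\left(W,r \right)} = -6$
$\frac{\left(131 - 290\right) + 221}{P{\left(-6,4 \right)}} = \frac{\left(131 - 290\right) + 221}{-6} = \left(-159 + 221\right) \left(- \frac{1}{6}\right) = 62 \left(- \frac{1}{6}\right) = - \frac{31}{3}$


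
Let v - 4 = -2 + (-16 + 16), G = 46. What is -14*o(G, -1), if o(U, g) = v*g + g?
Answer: 42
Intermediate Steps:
v = 2 (v = 4 + (-2 + (-16 + 16)) = 4 + (-2 + 0) = 4 - 2 = 2)
o(U, g) = 3*g (o(U, g) = 2*g + g = 3*g)
-14*o(G, -1) = -42*(-1) = -14*(-3) = 42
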